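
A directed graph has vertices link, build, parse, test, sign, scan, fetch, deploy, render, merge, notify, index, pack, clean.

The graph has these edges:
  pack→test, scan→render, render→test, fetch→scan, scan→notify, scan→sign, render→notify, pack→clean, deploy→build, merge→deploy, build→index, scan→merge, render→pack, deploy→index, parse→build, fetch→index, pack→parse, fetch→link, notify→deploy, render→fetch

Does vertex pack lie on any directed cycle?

pack lies on a cycle iff there is a path from pack back to itself.
Exploring from pack, it never reaches itself; equivalently, its strongly connected component is a singleton.

No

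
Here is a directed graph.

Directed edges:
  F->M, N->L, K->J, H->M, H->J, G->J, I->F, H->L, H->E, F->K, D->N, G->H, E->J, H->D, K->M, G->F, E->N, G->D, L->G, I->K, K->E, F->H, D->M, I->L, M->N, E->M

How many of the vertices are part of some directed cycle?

9

A vertex is on a directed cycle iff it belongs to a strongly connected component of size ≥ 2 (or has a self-loop).
The vertices on cycles are {D, E, F, G, H, K, L, M, N} — 9 in total.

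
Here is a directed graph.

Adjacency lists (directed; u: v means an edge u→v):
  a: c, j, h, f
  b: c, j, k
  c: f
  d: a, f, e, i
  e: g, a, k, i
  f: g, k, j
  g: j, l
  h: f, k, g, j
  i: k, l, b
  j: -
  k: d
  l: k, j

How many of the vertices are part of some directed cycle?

A vertex is on a directed cycle iff it belongs to a strongly connected component of size ≥ 2 (or has a self-loop).
The vertices on cycles are {a, b, c, d, e, f, g, h, i, k, l} — 11 in total.

11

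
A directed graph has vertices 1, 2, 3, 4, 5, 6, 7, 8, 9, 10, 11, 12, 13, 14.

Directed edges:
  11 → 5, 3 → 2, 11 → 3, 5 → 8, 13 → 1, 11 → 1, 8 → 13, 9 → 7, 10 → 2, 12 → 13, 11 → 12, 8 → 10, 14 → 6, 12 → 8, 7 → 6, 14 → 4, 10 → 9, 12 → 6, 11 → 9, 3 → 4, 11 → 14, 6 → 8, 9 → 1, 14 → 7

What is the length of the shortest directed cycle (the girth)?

5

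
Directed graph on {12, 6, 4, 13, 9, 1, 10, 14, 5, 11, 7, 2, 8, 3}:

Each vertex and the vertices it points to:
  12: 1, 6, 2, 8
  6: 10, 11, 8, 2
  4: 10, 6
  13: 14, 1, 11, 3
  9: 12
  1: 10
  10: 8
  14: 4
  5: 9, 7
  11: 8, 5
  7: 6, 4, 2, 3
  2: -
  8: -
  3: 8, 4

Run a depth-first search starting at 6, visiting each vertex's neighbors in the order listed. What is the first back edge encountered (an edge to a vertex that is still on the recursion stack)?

12->6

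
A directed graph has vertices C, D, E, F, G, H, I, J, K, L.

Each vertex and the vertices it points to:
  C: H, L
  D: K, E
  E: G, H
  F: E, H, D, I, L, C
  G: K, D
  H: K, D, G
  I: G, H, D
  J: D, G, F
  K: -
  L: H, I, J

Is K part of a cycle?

K lies on a cycle iff there is a path from K back to itself.
Exploring from K, it never reaches itself; equivalently, its strongly connected component is a singleton.

No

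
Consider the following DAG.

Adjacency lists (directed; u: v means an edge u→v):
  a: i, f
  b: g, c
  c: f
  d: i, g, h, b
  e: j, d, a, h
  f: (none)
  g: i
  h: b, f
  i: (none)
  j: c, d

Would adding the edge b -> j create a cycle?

Adding b→j creates a cycle iff j can already reach b.
Path from j: j → d → b.
So j → … → b → j is a cycle.

Yes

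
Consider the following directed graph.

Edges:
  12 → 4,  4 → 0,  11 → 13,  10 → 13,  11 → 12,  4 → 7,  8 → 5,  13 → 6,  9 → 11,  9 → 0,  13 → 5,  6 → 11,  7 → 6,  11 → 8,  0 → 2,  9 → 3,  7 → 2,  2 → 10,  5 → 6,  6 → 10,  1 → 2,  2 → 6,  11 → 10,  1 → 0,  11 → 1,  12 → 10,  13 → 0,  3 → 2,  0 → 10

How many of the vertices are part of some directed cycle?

12

A vertex is on a directed cycle iff it belongs to a strongly connected component of size ≥ 2 (or has a self-loop).
The vertices on cycles are {0, 1, 2, 4, 5, 6, 7, 8, 10, 11, 12, 13} — 12 in total.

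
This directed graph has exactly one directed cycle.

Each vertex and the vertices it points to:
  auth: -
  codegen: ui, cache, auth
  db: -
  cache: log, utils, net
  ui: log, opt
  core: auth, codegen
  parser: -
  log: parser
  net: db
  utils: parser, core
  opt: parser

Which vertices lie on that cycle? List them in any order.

DFS with gray/black marking from cache:
cache gray
  log gray
    parser gray
    parser black
  log black
  utils gray
    utils→parser: parser black — skip
    core gray
      auth gray
      auth black
      codegen gray
        ui gray
          ui→log: log black — skip
          opt gray
            opt→parser: parser black — skip
          opt black
        ui black
        codegen→cache: cache is gray → back edge
Back edge closes the cycle cache → utils → core → codegen → cache; its vertices are {core, cache, utils, codegen}.

core, cache, utils, codegen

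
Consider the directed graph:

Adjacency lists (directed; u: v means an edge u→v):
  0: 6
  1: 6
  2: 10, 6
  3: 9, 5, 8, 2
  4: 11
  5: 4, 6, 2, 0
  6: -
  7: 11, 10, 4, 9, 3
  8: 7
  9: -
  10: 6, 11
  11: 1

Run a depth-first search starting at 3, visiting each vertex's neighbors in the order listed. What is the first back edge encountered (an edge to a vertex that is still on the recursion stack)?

DFS from 3 (visiting each vertex's neighbors in the order listed); mark gray on enter, black on exit:
3 gray
  9 gray
  9 black
  5 gray
    4 gray
      11 gray
        1 gray
          6 gray
          6 black
        1 black
      11 black
    4 black
    5→6: 6 black — skip
    2 gray
      10 gray
        10→6: 6 black — skip
        10→11: 11 black — skip
      10 black
      2→6: 6 black — skip
    2 black
    0 gray
      0→6: 6 black — skip
    0 black
  5 black
  8 gray
    7 gray
      7→11: 11 black — skip
      7→10: 10 black — skip
      7→4: 4 black — skip
      7→9: 9 black — skip
      7→3: 3 is gray → back edge
First back edge: 7 → 3.

7→3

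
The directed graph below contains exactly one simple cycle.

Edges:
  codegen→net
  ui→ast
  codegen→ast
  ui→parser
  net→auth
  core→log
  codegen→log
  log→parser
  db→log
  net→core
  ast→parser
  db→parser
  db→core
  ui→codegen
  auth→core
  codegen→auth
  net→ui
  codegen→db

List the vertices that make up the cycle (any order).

DFS with gray/black marking from codegen:
codegen gray
  auth gray
    core gray
      log gray
        parser gray
        parser black
      log black
    core black
  auth black
  db gray
    db→log: log black — skip
    db→core: core black — skip
    db→parser: parser black — skip
  db black
  ast gray
    ast→parser: parser black — skip
  ast black
  codegen→log: log black — skip
  net gray
    net→auth: auth black — skip
    ui gray
      ui→codegen: codegen is gray → back edge
Back edge closes the cycle codegen → net → ui → codegen; its vertices are {ui, net, codegen}.

ui, net, codegen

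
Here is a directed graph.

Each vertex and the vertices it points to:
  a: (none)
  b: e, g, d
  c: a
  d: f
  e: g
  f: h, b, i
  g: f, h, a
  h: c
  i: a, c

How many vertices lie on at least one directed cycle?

5

A vertex is on a directed cycle iff it belongs to a strongly connected component of size ≥ 2 (or has a self-loop).
The vertices on cycles are {b, d, e, f, g} — 5 in total.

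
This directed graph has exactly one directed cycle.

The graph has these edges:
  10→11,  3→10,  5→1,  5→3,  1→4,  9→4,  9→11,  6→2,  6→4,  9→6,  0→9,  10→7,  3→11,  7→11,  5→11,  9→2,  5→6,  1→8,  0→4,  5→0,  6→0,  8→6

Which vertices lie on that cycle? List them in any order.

DFS with gray/black marking from 0:
0 gray
  9 gray
    2 gray
    2 black
    6 gray
      4 gray
      4 black
      6→2: 2 black — skip
      6→0: 0 is gray → back edge
Back edge closes the cycle 0 → 9 → 6 → 0; its vertices are {0, 6, 9}.

0, 6, 9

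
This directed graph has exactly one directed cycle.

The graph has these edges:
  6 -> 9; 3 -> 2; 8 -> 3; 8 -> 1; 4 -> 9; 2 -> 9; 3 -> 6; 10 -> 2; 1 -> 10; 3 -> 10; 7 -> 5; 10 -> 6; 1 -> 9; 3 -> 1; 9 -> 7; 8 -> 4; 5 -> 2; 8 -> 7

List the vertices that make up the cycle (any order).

2, 5, 7, 9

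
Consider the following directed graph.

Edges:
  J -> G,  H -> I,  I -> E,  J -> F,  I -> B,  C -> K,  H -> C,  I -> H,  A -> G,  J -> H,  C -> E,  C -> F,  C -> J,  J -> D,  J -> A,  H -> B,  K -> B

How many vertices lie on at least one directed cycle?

4

A vertex is on a directed cycle iff it belongs to a strongly connected component of size ≥ 2 (or has a self-loop).
The vertices on cycles are {C, H, I, J} — 4 in total.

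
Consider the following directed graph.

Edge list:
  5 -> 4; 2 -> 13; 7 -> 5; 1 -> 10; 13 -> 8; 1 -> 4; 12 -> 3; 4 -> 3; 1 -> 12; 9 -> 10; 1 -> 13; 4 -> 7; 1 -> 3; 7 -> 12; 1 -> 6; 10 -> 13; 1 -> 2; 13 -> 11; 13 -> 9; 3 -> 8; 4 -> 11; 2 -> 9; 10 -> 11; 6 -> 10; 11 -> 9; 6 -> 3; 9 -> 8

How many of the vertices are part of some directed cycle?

A vertex is on a directed cycle iff it belongs to a strongly connected component of size ≥ 2 (or has a self-loop).
The vertices on cycles are {4, 5, 7, 9, 10, 11, 13} — 7 in total.

7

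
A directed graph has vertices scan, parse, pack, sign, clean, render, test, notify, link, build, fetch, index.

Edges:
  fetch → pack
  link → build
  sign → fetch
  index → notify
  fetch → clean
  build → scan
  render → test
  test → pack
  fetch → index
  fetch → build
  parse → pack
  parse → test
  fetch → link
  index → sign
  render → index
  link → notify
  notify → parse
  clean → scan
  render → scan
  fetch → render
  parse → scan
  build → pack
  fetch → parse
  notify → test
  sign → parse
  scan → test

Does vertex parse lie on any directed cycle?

No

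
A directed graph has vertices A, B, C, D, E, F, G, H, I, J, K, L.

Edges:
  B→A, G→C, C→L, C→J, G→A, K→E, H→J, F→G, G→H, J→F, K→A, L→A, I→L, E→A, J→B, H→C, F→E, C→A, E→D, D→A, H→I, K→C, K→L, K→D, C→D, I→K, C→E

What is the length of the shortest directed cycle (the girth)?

For each vertex v, BFS finds the shortest path from v back to v.
The shortest such closed walk is H → J → F → G → H, length 4.

4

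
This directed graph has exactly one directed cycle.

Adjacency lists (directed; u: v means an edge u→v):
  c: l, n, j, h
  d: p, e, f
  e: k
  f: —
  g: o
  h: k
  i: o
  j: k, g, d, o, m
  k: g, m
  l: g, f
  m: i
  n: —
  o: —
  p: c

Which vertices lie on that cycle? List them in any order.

DFS with gray/black marking from d:
d gray
  p gray
    c gray
      l gray
        g gray
          o gray
          o black
        g black
        f gray
        f black
      l black
      n gray
      n black
      j gray
        k gray
          k→g: g black — skip
          m gray
            i gray
              i→o: o black — skip
            i black
          m black
        k black
        j→g: g black — skip
        j→d: d is gray → back edge
Back edge closes the cycle d → p → c → j → d; its vertices are {c, d, j, p}.

c, d, j, p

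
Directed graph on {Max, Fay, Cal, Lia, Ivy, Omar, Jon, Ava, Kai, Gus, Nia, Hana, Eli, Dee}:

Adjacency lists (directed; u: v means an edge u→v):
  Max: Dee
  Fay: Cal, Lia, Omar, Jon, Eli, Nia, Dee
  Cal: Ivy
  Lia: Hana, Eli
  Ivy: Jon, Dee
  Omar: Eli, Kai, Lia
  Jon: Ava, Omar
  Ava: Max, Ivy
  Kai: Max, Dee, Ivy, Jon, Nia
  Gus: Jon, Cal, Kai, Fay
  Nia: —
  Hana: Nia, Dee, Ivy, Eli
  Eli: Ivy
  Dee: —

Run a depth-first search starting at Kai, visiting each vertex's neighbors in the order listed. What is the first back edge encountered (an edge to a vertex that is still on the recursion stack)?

Ava->Ivy

DFS from Kai (visiting each vertex's neighbors in the order listed); mark gray on enter, black on exit:
Kai gray
  Max gray
    Dee gray
    Dee black
  Max black
  Kai→Dee: Dee black — skip
  Ivy gray
    Jon gray
      Ava gray
        Ava→Max: Max black — skip
        Ava→Ivy: Ivy is gray → back edge
First back edge: Ava → Ivy.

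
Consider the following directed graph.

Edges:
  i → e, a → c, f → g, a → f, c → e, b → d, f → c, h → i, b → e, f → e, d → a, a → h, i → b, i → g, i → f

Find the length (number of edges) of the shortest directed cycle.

For each vertex v, BFS finds the shortest path from v back to v.
The shortest such closed walk is a → h → i → b → d → a, length 5.

5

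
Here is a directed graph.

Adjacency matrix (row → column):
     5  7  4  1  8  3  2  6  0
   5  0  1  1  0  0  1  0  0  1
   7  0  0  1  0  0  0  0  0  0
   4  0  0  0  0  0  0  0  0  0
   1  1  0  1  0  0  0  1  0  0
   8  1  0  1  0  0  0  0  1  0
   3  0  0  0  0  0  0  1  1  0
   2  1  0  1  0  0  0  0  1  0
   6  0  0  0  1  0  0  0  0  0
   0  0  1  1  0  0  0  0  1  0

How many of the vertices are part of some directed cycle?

6

A vertex is on a directed cycle iff it belongs to a strongly connected component of size ≥ 2 (or has a self-loop).
The vertices on cycles are {0, 1, 2, 3, 5, 6} — 6 in total.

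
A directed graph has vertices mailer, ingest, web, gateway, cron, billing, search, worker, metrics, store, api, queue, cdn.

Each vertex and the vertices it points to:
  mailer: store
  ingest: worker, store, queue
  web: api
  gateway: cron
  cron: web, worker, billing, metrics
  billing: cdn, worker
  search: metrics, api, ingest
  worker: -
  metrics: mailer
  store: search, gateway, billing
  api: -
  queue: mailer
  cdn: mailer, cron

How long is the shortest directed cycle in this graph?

For each vertex v, BFS finds the shortest path from v back to v.
The shortest such closed walk is search → ingest → store → search, length 3.

3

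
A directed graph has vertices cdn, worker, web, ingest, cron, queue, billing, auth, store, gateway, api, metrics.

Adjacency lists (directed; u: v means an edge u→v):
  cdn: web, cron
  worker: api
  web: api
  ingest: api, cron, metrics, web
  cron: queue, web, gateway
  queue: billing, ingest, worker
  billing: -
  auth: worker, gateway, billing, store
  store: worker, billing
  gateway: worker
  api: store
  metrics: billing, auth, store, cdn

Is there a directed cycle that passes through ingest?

Yes

ingest is on a cycle iff ingest can reach itself via ≥1 edge.
ingest → cron → queue → ingest — yes.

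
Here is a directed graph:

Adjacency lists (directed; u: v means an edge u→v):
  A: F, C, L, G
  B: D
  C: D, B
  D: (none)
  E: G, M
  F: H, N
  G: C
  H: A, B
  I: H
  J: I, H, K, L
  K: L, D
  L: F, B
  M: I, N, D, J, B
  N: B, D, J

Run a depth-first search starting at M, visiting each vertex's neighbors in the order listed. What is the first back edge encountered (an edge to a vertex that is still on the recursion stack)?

F→H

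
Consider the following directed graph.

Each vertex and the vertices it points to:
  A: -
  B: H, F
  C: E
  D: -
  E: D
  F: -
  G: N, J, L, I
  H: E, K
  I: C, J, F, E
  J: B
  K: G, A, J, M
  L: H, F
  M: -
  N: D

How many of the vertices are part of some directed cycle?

A vertex is on a directed cycle iff it belongs to a strongly connected component of size ≥ 2 (or has a self-loop).
The vertices on cycles are {B, G, H, I, J, K, L} — 7 in total.

7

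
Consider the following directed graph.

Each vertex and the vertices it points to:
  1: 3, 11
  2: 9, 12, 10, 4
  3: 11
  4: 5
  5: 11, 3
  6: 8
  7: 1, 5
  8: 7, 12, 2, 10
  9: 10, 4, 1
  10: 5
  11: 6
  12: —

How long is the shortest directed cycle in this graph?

For each vertex v, BFS finds the shortest path from v back to v.
The shortest such closed walk is 6 → 8 → 10 → 5 → 11 → 6, length 5.

5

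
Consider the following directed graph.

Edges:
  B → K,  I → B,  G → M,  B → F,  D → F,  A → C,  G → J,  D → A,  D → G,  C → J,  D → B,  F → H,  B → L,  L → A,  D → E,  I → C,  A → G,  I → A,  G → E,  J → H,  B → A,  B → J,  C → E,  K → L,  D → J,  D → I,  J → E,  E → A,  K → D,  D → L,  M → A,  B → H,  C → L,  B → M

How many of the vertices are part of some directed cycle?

A vertex is on a directed cycle iff it belongs to a strongly connected component of size ≥ 2 (or has a self-loop).
The vertices on cycles are {A, B, C, D, E, G, I, J, K, L, M} — 11 in total.

11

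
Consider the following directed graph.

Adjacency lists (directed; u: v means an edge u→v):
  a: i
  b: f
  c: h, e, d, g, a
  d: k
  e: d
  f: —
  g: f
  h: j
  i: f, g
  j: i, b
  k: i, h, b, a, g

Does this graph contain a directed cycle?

No

DFS with white/gray/black marking, starting from e:
e gray
  d gray
    k gray
      i gray
        f gray
        f black
        g gray
          g→f: f black — skip
        g black
      i black
      h gray
        j gray
          j→i: i black — skip
          b gray
            b→f: f black — skip
          b black
        j black
      h black
      k→b: b black — skip
      a gray
        a→i: i black — skip
      a black
      k→g: g black — skip
    k black
  d black
e black
c gray
  c→h: h black — skip
  c→e: e black — skip
  c→d: d black — skip
  c→g: g black — skip
  c→a: a black — skip
c black
Every edge goes to a white or black vertex — no back edge, so the graph is acyclic.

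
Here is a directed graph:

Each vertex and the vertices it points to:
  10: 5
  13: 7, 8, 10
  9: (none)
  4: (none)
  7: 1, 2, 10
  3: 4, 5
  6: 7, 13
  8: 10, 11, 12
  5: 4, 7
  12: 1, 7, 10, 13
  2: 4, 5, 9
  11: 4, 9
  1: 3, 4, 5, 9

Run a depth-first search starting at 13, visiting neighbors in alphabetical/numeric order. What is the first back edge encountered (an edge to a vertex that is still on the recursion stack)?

DFS from 13 (visiting neighbors in alphabetical/numeric order); mark gray on enter, black on exit:
13 gray
  7 gray
    1 gray
      3 gray
        4 gray
        4 black
        5 gray
          5→4: 4 black — skip
          5→7: 7 is gray → back edge
First back edge: 5 → 7.

5->7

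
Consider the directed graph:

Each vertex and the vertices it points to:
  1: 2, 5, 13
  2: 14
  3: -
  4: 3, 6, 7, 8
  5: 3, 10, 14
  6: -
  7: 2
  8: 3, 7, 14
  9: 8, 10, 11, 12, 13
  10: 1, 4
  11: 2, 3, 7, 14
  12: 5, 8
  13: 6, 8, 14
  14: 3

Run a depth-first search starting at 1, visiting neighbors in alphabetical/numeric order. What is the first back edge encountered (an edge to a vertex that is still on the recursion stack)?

DFS from 1 (visiting neighbors in alphabetical/numeric order); mark gray on enter, black on exit:
1 gray
  2 gray
    14 gray
      3 gray
      3 black
    14 black
  2 black
  5 gray
    5→3: 3 black — skip
    10 gray
      10→1: 1 is gray → back edge
First back edge: 10 → 1.

10->1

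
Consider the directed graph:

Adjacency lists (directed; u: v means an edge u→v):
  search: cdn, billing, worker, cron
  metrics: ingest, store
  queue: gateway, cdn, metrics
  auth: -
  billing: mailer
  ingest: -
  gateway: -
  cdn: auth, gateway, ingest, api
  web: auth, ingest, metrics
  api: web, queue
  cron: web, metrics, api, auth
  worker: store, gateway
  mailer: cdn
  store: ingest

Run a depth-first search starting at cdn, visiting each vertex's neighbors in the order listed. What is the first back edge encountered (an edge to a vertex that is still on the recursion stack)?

queue→cdn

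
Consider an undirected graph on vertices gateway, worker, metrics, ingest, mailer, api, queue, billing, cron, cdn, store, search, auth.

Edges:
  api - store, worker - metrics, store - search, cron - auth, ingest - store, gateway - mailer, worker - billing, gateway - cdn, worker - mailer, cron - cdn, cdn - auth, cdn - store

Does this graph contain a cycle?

DFS, tracking each vertex's parent; an edge to a visited non-parent vertex closes a cycle.
Start from auth:
visit auth (parent –)
  visit cron (parent auth)
    cron–auth: parent, skip
    visit cdn (parent cron)
      cdn–auth: auth visited and ≠ parent → cycle
Cycle: auth – cron – cdn – auth.

Yes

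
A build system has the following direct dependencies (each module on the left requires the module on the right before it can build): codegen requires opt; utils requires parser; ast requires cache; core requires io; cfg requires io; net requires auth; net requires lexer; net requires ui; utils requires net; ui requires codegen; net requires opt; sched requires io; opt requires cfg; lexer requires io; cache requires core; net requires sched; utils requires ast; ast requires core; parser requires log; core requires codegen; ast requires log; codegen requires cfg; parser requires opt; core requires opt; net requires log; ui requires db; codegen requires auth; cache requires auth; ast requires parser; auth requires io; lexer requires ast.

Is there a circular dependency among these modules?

No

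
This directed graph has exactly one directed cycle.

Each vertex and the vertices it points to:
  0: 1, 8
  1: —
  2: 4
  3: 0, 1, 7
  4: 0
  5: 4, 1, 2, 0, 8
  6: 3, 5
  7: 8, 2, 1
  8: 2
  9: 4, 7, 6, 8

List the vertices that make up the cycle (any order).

0, 2, 4, 8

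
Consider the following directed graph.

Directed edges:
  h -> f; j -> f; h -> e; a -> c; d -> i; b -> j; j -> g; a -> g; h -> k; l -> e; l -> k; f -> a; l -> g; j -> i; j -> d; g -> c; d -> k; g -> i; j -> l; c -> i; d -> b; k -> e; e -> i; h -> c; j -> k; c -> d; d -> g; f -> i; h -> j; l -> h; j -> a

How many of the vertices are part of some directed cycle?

A vertex is on a directed cycle iff it belongs to a strongly connected component of size ≥ 2 (or has a self-loop).
The vertices on cycles are {a, b, c, d, f, g, h, j, l} — 9 in total.

9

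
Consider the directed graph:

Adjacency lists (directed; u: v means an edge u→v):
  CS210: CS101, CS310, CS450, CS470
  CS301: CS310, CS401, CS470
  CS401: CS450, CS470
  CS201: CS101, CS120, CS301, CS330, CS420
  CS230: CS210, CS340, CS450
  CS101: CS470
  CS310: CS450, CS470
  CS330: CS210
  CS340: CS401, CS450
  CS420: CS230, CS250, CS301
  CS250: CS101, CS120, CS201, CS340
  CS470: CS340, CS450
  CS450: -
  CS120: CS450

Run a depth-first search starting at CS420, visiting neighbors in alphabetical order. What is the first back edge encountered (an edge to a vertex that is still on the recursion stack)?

CS401→CS470

DFS from CS420 (visiting neighbors in alphabetical order); mark gray on enter, black on exit:
CS420 gray
  CS230 gray
    CS210 gray
      CS101 gray
        CS470 gray
          CS340 gray
            CS401 gray
              CS450 gray
              CS450 black
              CS401→CS470: CS470 is gray → back edge
First back edge: CS401 → CS470.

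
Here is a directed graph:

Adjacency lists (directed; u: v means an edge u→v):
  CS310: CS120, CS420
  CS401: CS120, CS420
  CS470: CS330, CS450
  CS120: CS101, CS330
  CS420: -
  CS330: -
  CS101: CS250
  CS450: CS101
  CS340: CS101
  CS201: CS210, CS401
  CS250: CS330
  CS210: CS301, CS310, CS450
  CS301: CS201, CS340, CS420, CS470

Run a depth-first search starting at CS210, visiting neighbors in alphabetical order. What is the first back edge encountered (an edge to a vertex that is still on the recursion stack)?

CS201->CS210

DFS from CS210 (visiting neighbors in alphabetical order); mark gray on enter, black on exit:
CS210 gray
  CS301 gray
    CS201 gray
      CS201→CS210: CS210 is gray → back edge
First back edge: CS201 → CS210.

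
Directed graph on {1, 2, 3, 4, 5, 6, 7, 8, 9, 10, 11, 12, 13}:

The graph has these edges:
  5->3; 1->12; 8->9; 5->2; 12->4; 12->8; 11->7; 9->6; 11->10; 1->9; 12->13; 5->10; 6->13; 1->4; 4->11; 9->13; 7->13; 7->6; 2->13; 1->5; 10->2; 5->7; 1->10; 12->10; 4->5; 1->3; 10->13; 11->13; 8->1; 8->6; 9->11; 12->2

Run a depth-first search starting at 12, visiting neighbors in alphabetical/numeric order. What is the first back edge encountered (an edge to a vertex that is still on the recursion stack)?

1→12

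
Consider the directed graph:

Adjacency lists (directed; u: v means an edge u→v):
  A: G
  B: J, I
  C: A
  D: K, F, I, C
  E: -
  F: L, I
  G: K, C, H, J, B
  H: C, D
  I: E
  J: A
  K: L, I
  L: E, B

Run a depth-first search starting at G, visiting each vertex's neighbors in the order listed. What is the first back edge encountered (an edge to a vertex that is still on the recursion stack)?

A->G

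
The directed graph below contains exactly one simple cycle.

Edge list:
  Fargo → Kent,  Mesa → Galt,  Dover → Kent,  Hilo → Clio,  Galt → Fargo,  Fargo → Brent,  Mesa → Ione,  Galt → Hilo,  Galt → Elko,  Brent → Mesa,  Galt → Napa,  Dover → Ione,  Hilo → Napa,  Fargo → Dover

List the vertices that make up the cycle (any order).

Galt, Mesa, Brent, Fargo

DFS with gray/black marking from Mesa:
Mesa gray
  Galt gray
    Hilo gray
      Clio gray
      Clio black
      Napa gray
      Napa black
    Hilo black
    Galt→Napa: Napa black — skip
    Elko gray
    Elko black
    Fargo gray
      Kent gray
      Kent black
      Brent gray
        Brent→Mesa: Mesa is gray → back edge
Back edge closes the cycle Mesa → Galt → Fargo → Brent → Mesa; its vertices are {Galt, Mesa, Brent, Fargo}.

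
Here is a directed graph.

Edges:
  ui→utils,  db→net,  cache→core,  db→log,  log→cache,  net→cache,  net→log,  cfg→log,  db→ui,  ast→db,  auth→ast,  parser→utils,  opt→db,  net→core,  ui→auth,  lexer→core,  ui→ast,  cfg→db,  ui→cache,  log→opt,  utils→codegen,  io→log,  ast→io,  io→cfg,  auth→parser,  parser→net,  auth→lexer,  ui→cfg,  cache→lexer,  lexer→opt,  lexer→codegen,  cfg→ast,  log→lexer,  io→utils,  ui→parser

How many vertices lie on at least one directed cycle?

A vertex is on a directed cycle iff it belongs to a strongly connected component of size ≥ 2 (or has a self-loop).
The vertices on cycles are {db, io, ui, ast, cfg, log, net, opt, auth, cache, lexer, parser} — 12 in total.

12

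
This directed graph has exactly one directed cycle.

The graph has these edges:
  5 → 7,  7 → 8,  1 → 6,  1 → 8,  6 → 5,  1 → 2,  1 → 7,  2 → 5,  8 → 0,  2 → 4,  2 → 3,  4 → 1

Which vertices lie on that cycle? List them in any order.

DFS with gray/black marking from 1:
1 gray
  2 gray
    3 gray
    3 black
    5 gray
      7 gray
        8 gray
          0 gray
          0 black
        8 black
      7 black
    5 black
    4 gray
      4→1: 1 is gray → back edge
Back edge closes the cycle 1 → 2 → 4 → 1; its vertices are {1, 2, 4}.

1, 2, 4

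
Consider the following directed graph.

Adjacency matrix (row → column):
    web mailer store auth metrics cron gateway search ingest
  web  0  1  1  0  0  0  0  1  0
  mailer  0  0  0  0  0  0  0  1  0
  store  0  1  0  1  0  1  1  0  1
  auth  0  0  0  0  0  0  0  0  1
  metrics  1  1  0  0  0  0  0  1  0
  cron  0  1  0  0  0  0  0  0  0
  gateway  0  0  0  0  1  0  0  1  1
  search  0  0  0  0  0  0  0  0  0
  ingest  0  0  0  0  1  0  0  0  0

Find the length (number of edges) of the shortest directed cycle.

4

For each vertex v, BFS finds the shortest path from v back to v.
The shortest such closed walk is store → ingest → metrics → web → store, length 4.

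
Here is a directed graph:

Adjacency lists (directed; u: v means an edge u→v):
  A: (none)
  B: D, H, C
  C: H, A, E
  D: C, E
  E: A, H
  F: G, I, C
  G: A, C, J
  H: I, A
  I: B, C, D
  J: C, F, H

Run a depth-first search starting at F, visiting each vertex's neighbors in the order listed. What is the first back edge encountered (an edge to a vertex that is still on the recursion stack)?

DFS from F (visiting each vertex's neighbors in the order listed); mark gray on enter, black on exit:
F gray
  G gray
    A gray
    A black
    C gray
      H gray
        I gray
          B gray
            D gray
              D→C: C is gray → back edge
First back edge: D → C.

D->C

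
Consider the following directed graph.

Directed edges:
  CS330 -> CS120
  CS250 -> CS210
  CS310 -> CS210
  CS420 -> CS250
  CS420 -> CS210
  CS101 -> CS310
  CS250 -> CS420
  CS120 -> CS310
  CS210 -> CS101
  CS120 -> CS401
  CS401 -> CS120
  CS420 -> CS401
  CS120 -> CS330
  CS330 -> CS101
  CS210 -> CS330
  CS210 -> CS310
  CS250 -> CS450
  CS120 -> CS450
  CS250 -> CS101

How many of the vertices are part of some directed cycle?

8

A vertex is on a directed cycle iff it belongs to a strongly connected component of size ≥ 2 (or has a self-loop).
The vertices on cycles are {CS101, CS120, CS210, CS250, CS310, CS330, CS401, CS420} — 8 in total.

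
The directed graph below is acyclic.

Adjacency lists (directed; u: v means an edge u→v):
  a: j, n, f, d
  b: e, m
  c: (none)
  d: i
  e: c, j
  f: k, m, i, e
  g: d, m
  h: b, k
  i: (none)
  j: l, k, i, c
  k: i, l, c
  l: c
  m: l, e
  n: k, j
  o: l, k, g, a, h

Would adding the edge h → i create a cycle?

No

Adding h→i creates a cycle iff i can already reach h.
Explore from i: no path reaches h. The graph stays acyclic.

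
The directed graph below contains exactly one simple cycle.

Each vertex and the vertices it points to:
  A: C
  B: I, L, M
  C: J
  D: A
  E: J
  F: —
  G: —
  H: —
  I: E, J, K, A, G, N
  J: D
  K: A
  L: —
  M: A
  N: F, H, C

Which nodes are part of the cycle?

A, C, D, J

DFS with gray/black marking from J:
J gray
  D gray
    A gray
      C gray
        C→J: J is gray → back edge
Back edge closes the cycle J → D → A → C → J; its vertices are {A, C, D, J}.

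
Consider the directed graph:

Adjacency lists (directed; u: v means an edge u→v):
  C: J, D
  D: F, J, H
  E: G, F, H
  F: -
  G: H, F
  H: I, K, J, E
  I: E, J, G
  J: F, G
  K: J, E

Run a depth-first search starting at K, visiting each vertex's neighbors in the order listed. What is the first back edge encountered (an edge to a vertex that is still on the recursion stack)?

DFS from K (visiting each vertex's neighbors in the order listed); mark gray on enter, black on exit:
K gray
  J gray
    F gray
    F black
    G gray
      H gray
        I gray
          E gray
            E→G: G is gray → back edge
First back edge: E → G.

E→G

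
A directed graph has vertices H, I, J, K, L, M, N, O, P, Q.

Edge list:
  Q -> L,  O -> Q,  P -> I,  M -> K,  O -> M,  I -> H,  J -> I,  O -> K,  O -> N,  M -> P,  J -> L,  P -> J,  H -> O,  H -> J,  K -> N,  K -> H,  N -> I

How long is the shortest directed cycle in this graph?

3

For each vertex v, BFS finds the shortest path from v back to v.
The shortest such closed walk is O → K → H → O, length 3.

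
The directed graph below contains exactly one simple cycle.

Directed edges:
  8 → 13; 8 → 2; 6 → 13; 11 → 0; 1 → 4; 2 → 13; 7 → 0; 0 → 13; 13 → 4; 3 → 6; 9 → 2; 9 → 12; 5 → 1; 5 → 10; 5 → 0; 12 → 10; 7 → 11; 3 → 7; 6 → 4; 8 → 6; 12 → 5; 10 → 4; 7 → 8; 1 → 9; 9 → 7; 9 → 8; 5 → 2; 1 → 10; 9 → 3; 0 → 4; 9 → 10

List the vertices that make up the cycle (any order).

DFS with gray/black marking from 9:
9 gray
  2 gray
    13 gray
      4 gray
      4 black
    13 black
  2 black
  3 gray
    7 gray
      11 gray
        0 gray
          0→4: 4 black — skip
          0→13: 13 black — skip
        0 black
      11 black
      7→0: 0 black — skip
      8 gray
        6 gray
          6→13: 13 black — skip
          6→4: 4 black — skip
        6 black
        8→13: 13 black — skip
        8→2: 2 black — skip
      8 black
    7 black
    3→6: 6 black — skip
  3 black
  12 gray
    10 gray
      10→4: 4 black — skip
    10 black
    5 gray
      5→10: 10 black — skip
      5→0: 0 black — skip
      5→2: 2 black — skip
      1 gray
        1→9: 9 is gray → back edge
Back edge closes the cycle 9 → 12 → 5 → 1 → 9; its vertices are {1, 5, 9, 12}.

1, 5, 9, 12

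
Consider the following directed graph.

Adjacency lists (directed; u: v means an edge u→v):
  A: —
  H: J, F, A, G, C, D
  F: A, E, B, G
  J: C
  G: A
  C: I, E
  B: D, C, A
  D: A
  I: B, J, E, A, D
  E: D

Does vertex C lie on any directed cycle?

Yes

C is on a cycle iff C can reach itself via ≥1 edge.
C → I → B → C — yes.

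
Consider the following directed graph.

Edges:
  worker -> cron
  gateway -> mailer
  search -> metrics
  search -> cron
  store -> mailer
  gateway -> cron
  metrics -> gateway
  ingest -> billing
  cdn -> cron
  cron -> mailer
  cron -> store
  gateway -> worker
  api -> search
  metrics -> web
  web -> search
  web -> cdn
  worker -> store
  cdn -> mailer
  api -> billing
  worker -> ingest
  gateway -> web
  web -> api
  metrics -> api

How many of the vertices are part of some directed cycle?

5

A vertex is on a directed cycle iff it belongs to a strongly connected component of size ≥ 2 (or has a self-loop).
The vertices on cycles are {api, web, search, gateway, metrics} — 5 in total.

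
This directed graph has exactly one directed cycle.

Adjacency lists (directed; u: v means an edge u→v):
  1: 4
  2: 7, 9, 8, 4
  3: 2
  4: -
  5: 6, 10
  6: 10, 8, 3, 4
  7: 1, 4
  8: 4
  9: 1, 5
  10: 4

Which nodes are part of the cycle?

DFS with gray/black marking from 6:
6 gray
  10 gray
    4 gray
    4 black
  10 black
  8 gray
    8→4: 4 black — skip
  8 black
  3 gray
    2 gray
      7 gray
        1 gray
          1→4: 4 black — skip
        1 black
        7→4: 4 black — skip
      7 black
      9 gray
        9→1: 1 black — skip
        5 gray
          5→6: 6 is gray → back edge
Back edge closes the cycle 6 → 3 → 2 → 9 → 5 → 6; its vertices are {2, 3, 5, 6, 9}.

2, 3, 5, 6, 9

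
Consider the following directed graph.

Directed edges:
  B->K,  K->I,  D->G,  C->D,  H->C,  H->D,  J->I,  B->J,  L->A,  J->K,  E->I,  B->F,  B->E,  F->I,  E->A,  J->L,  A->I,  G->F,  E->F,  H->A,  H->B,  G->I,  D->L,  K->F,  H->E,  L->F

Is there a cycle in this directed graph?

No

DFS with white/gray/black marking, starting from H:
H gray
  C gray
    D gray
      L gray
        F gray
          I gray
          I black
        F black
        A gray
          A→I: I black — skip
        A black
      L black
      G gray
        G→I: I black — skip
        G→F: F black — skip
      G black
    D black
  C black
  H→A: A black — skip
  E gray
    E→I: I black — skip
    E→F: F black — skip
    E→A: A black — skip
  E black
  B gray
    B→F: F black — skip
    B→E: E black — skip
    J gray
      K gray
        K→I: I black — skip
        K→F: F black — skip
      K black
      J→I: I black — skip
      J→L: L black — skip
    J black
    B→K: K black — skip
  B black
  H→D: D black — skip
H black
Every edge goes to a white or black vertex — no back edge, so the graph is acyclic.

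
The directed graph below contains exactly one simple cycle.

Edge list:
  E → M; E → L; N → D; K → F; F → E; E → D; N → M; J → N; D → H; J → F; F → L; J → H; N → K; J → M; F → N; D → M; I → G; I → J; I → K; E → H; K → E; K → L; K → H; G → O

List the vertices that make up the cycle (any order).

DFS with gray/black marking from F:
F gray
  N gray
    D gray
      M gray
      M black
      H gray
      H black
    D black
    K gray
      K→H: H black — skip
      K→F: F is gray → back edge
Back edge closes the cycle F → N → K → F; its vertices are {F, K, N}.

F, K, N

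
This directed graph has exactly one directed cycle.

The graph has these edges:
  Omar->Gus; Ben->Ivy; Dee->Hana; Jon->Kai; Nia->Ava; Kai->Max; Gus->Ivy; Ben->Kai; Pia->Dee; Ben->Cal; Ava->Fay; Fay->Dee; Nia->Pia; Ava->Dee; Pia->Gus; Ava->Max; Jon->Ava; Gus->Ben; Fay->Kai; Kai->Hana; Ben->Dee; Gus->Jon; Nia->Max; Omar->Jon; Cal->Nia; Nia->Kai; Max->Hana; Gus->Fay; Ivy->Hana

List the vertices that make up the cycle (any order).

DFS with gray/black marking from Gus:
Gus gray
  Ivy gray
    Hana gray
    Hana black
  Ivy black
  Ben gray
    Cal gray
      Nia gray
        Max gray
          Max→Hana: Hana black — skip
        Max black
        Ava gray
          Ava→Max: Max black — skip
          Fay gray
            Dee gray
              Dee→Hana: Hana black — skip
            Dee black
            Kai gray
              Kai→Hana: Hana black — skip
              Kai→Max: Max black — skip
            Kai black
          Fay black
          Ava→Dee: Dee black — skip
        Ava black
        Nia→Kai: Kai black — skip
        Pia gray
          Pia→Dee: Dee black — skip
          Pia→Gus: Gus is gray → back edge
Back edge closes the cycle Gus → Ben → Cal → Nia → Pia → Gus; its vertices are {Ben, Cal, Gus, Nia, Pia}.

Ben, Cal, Gus, Nia, Pia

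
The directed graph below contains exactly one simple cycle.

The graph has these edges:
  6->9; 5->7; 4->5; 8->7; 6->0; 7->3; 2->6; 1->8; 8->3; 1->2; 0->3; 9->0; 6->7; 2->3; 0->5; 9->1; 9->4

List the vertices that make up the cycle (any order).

DFS with gray/black marking from 6:
6 gray
  7 gray
    3 gray
    3 black
  7 black
  0 gray
    5 gray
      5→7: 7 black — skip
    5 black
    0→3: 3 black — skip
  0 black
  9 gray
    1 gray
      8 gray
        8→3: 3 black — skip
        8→7: 7 black — skip
      8 black
      2 gray
        2→3: 3 black — skip
        2→6: 6 is gray → back edge
Back edge closes the cycle 6 → 9 → 1 → 2 → 6; its vertices are {1, 2, 6, 9}.

1, 2, 6, 9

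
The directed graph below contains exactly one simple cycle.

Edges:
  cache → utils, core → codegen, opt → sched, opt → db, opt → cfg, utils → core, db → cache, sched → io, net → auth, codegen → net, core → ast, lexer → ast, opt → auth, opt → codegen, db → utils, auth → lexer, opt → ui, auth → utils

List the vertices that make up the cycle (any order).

DFS with gray/black marking from auth:
auth gray
  lexer gray
    ast gray
    ast black
  lexer black
  utils gray
    core gray
      core→ast: ast black — skip
      codegen gray
        net gray
          net→auth: auth is gray → back edge
Back edge closes the cycle auth → utils → core → codegen → net → auth; its vertices are {net, auth, core, utils, codegen}.

net, auth, core, utils, codegen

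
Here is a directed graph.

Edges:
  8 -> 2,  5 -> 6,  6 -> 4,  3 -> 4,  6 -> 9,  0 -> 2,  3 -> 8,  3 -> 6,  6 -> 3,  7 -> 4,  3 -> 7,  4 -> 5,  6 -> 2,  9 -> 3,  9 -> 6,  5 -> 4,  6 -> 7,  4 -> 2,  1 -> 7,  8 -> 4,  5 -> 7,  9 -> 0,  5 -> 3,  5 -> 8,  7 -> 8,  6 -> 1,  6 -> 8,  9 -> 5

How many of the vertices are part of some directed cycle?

A vertex is on a directed cycle iff it belongs to a strongly connected component of size ≥ 2 (or has a self-loop).
The vertices on cycles are {1, 3, 4, 5, 6, 7, 8, 9} — 8 in total.

8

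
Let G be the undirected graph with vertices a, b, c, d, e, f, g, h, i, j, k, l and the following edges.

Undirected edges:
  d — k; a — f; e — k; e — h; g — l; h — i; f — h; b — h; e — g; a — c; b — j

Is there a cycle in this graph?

No

DFS, tracking each vertex's parent; an edge to a visited non-parent vertex closes a cycle.
Start from d:
visit d (parent –)
  visit k (parent d)
    visit e (parent k)
      visit h (parent e)
        visit f (parent h)
          visit a (parent f)
            visit c (parent a)
              c–a: parent, skip
            a–f: parent, skip
          f–h: parent, skip
        visit b (parent h)
          b–h: parent, skip
          visit j (parent b)
            j–b: parent, skip
        h–e: parent, skip
        visit i (parent h)
          i–h: parent, skip
      visit g (parent e)
        visit l (parent g)
          l–g: parent, skip
        g–e: parent, skip
      e–k: parent, skip
    k–d: parent, skip
No non-parent visited neighbor found — the graph is a forest.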